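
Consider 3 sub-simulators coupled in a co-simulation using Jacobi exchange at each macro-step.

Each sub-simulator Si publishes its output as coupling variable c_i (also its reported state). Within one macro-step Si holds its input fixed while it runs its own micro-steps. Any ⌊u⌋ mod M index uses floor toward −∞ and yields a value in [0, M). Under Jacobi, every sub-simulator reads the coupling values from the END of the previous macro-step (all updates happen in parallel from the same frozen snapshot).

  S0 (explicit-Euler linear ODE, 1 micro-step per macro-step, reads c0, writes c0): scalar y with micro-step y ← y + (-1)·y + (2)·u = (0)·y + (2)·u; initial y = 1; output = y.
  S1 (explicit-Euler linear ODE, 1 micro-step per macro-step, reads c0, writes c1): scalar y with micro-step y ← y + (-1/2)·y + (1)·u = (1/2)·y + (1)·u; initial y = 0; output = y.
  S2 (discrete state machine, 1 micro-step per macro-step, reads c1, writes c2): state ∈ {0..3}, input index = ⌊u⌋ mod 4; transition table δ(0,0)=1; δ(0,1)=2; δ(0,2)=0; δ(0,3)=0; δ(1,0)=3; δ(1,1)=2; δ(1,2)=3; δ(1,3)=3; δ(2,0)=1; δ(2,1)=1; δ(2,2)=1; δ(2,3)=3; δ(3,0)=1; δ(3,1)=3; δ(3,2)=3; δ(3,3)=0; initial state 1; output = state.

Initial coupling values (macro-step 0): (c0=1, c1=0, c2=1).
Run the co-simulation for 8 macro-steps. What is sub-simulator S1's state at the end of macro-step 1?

S1 state at macro-step 1 = 1

macro 1: S0 reads c0=1 → after 1×micro: 2; S1 reads c0=1 → after 1×micro: 1; S2 reads c1=0 → after 1×micro: 3 ⇒ (c0=2, c1=1, c2=3)
macro 2: S0 reads c0=2 → after 1×micro: 4; S1 reads c0=2 → after 1×micro: 5/2; S2 reads c1=1 → after 1×micro: 3 ⇒ (c0=4, c1=5/2, c2=3)
macro 3: S0 reads c0=4 → after 1×micro: 8; S1 reads c0=4 → after 1×micro: 21/4; S2 reads c1=5/2 → after 1×micro: 3 ⇒ (c0=8, c1=21/4, c2=3)
macro 4: S0 reads c0=8 → after 1×micro: 16; S1 reads c0=8 → after 1×micro: 85/8; S2 reads c1=21/4 → after 1×micro: 3 ⇒ (c0=16, c1=85/8, c2=3)
macro 5: S0 reads c0=16 → after 1×micro: 32; S1 reads c0=16 → after 1×micro: 341/16; S2 reads c1=85/8 → after 1×micro: 3 ⇒ (c0=32, c1=341/16, c2=3)
macro 6: S0 reads c0=32 → after 1×micro: 64; S1 reads c0=32 → after 1×micro: 1365/32; S2 reads c1=341/16 → after 1×micro: 3 ⇒ (c0=64, c1=1365/32, c2=3)
macro 7: S0 reads c0=64 → after 1×micro: 128; S1 reads c0=64 → after 1×micro: 5461/64; S2 reads c1=1365/32 → after 1×micro: 3 ⇒ (c0=128, c1=5461/64, c2=3)
macro 8: S0 reads c0=128 → after 1×micro: 256; S1 reads c0=128 → after 1×micro: 21845/128; S2 reads c1=5461/64 → after 1×micro: 3 ⇒ (c0=256, c1=21845/128, c2=3)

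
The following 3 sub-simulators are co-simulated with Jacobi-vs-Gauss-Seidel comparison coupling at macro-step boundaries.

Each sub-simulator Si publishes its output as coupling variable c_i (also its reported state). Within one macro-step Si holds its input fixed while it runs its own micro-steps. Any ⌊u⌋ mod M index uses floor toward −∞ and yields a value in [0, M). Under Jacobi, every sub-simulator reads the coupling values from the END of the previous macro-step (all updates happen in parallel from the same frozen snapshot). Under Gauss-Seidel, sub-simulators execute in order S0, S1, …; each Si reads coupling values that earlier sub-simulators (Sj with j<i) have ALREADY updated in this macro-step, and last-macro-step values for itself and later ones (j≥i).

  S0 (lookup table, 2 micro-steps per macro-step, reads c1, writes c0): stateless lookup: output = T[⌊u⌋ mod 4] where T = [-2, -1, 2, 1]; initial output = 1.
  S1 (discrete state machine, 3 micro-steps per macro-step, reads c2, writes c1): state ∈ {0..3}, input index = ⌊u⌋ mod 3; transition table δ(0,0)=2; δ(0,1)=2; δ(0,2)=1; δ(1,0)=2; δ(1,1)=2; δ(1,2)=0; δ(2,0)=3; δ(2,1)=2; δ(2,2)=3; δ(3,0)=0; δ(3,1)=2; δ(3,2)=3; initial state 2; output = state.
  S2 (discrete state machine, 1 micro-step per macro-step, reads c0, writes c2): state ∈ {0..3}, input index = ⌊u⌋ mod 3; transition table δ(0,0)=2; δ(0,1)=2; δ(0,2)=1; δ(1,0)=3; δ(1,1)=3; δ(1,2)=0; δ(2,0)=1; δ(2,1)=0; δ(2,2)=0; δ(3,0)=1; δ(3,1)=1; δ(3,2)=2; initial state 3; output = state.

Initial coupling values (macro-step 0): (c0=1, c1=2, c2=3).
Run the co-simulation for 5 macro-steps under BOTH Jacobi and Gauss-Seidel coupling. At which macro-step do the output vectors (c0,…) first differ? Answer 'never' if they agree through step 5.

[Jacobi] macro 1: S0 reads c1=2 → after 2×micro: 2; S1 reads c2=3 → after 3×micro: 2; S2 reads c0=1 → after 1×micro: 1 ⇒ (c0=2, c1=2, c2=1)
[Jacobi] macro 2: S0 reads c1=2 → after 2×micro: 2; S1 reads c2=1 → after 3×micro: 2; S2 reads c0=2 → after 1×micro: 0 ⇒ (c0=2, c1=2, c2=0)
[Jacobi] macro 3: S0 reads c1=2 → after 2×micro: 2; S1 reads c2=0 → after 3×micro: 2; S2 reads c0=2 → after 1×micro: 1 ⇒ (c0=2, c1=2, c2=1)
[Jacobi] macro 4: S0 reads c1=2 → after 2×micro: 2; S1 reads c2=1 → after 3×micro: 2; S2 reads c0=2 → after 1×micro: 0 ⇒ (c0=2, c1=2, c2=0)
[Jacobi] macro 5: S0 reads c1=2 → after 2×micro: 2; S1 reads c2=0 → after 3×micro: 2; S2 reads c0=2 → after 1×micro: 1 ⇒ (c0=2, c1=2, c2=1)
[Gauss-Seidel] macro 1: S0 reads c1=2 → after 2×micro: 2; S1 reads c2=3 → after 3×micro: 2; S2 reads c0=2 → after 1×micro: 2 ⇒ (c0=2, c1=2, c2=2)
[Gauss-Seidel] macro 2: S0 reads c1=2 → after 2×micro: 2; S1 reads c2=2 → after 3×micro: 3; S2 reads c0=2 → after 1×micro: 0 ⇒ (c0=2, c1=3, c2=0)
[Gauss-Seidel] macro 3: S0 reads c1=3 → after 2×micro: 1; S1 reads c2=0 → after 3×micro: 3; S2 reads c0=1 → after 1×micro: 2 ⇒ (c0=1, c1=3, c2=2)
[Gauss-Seidel] macro 4: S0 reads c1=3 → after 2×micro: 1; S1 reads c2=2 → after 3×micro: 3; S2 reads c0=1 → after 1×micro: 0 ⇒ (c0=1, c1=3, c2=0)
[Gauss-Seidel] macro 5: S0 reads c1=3 → after 2×micro: 1; S1 reads c2=0 → after 3×micro: 3; S2 reads c0=1 → after 1×micro: 2 ⇒ (c0=1, c1=3, c2=2)

first divergence at macro-step: 1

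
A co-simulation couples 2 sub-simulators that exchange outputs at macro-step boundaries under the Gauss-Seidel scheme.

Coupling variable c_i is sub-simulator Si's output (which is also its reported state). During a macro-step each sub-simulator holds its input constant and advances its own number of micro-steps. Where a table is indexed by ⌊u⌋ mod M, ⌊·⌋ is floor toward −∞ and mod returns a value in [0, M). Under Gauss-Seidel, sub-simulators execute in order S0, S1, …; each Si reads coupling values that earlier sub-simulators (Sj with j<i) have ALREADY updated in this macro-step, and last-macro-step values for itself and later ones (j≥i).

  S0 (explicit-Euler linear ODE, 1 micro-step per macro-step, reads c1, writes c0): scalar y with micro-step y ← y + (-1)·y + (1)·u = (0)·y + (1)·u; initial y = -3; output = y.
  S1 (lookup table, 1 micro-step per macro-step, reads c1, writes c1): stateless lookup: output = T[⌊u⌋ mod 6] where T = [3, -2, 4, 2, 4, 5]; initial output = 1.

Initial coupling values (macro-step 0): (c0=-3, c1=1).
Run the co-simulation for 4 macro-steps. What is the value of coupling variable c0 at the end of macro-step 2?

macro 1: S0 reads c1=1 → after 1×micro: 1; S1 reads c1=1 → after 1×micro: -2 ⇒ (c0=1, c1=-2)
macro 2: S0 reads c1=-2 → after 1×micro: -2; S1 reads c1=-2 → after 1×micro: 4 ⇒ (c0=-2, c1=4)
macro 3: S0 reads c1=4 → after 1×micro: 4; S1 reads c1=4 → after 1×micro: 4 ⇒ (c0=4, c1=4)
macro 4: S0 reads c1=4 → after 1×micro: 4; S1 reads c1=4 → after 1×micro: 4 ⇒ (c0=4, c1=4)

c0 at macro-step 2 = -2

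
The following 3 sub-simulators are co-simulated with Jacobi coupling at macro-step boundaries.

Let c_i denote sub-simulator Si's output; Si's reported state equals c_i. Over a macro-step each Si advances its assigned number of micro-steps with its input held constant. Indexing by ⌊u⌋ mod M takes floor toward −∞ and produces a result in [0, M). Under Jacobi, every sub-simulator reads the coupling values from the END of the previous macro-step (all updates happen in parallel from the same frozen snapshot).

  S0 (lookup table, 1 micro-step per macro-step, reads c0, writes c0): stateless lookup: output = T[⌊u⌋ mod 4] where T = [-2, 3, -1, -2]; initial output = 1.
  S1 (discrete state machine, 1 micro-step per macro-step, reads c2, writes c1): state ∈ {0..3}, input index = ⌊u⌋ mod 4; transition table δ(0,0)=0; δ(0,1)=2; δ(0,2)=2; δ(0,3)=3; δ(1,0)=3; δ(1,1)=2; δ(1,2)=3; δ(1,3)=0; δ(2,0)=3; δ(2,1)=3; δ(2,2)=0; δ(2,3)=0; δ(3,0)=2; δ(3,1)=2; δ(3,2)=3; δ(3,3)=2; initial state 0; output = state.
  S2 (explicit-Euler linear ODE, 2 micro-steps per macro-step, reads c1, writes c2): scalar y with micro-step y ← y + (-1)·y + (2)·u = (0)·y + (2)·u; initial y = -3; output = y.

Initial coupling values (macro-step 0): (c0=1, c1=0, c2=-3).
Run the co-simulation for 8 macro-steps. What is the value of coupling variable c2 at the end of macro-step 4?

macro 1: S0 reads c0=1 → after 1×micro: 3; S1 reads c2=-3 → after 1×micro: 2; S2 reads c1=0 → after 2×micro: 0 ⇒ (c0=3, c1=2, c2=0)
macro 2: S0 reads c0=3 → after 1×micro: -2; S1 reads c2=0 → after 1×micro: 3; S2 reads c1=2 → after 2×micro: 4 ⇒ (c0=-2, c1=3, c2=4)
macro 3: S0 reads c0=-2 → after 1×micro: -1; S1 reads c2=4 → after 1×micro: 2; S2 reads c1=3 → after 2×micro: 6 ⇒ (c0=-1, c1=2, c2=6)
macro 4: S0 reads c0=-1 → after 1×micro: -2; S1 reads c2=6 → after 1×micro: 0; S2 reads c1=2 → after 2×micro: 4 ⇒ (c0=-2, c1=0, c2=4)
macro 5: S0 reads c0=-2 → after 1×micro: -1; S1 reads c2=4 → after 1×micro: 0; S2 reads c1=0 → after 2×micro: 0 ⇒ (c0=-1, c1=0, c2=0)
macro 6: S0 reads c0=-1 → after 1×micro: -2; S1 reads c2=0 → after 1×micro: 0; S2 reads c1=0 → after 2×micro: 0 ⇒ (c0=-2, c1=0, c2=0)
macro 7: S0 reads c0=-2 → after 1×micro: -1; S1 reads c2=0 → after 1×micro: 0; S2 reads c1=0 → after 2×micro: 0 ⇒ (c0=-1, c1=0, c2=0)
macro 8: S0 reads c0=-1 → after 1×micro: -2; S1 reads c2=0 → after 1×micro: 0; S2 reads c1=0 → after 2×micro: 0 ⇒ (c0=-2, c1=0, c2=0)

c2 at macro-step 4 = 4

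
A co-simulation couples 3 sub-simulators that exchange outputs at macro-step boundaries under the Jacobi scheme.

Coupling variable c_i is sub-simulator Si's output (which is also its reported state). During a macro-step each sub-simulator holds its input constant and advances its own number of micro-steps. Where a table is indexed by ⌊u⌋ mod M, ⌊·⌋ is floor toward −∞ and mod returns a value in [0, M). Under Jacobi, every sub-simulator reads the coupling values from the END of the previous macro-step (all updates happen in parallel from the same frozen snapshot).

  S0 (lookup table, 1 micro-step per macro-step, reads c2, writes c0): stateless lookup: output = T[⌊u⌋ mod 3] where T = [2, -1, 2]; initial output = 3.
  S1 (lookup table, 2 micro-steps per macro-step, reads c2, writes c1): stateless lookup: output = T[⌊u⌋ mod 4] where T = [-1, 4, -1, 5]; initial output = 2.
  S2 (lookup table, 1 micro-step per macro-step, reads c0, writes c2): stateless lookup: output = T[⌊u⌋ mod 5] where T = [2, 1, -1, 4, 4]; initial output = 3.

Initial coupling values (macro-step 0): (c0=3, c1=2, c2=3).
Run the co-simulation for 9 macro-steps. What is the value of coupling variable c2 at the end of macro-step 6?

macro 1: S0 reads c2=3 → after 1×micro: 2; S1 reads c2=3 → after 2×micro: 5; S2 reads c0=3 → after 1×micro: 4 ⇒ (c0=2, c1=5, c2=4)
macro 2: S0 reads c2=4 → after 1×micro: -1; S1 reads c2=4 → after 2×micro: -1; S2 reads c0=2 → after 1×micro: -1 ⇒ (c0=-1, c1=-1, c2=-1)
macro 3: S0 reads c2=-1 → after 1×micro: 2; S1 reads c2=-1 → after 2×micro: 5; S2 reads c0=-1 → after 1×micro: 4 ⇒ (c0=2, c1=5, c2=4)
macro 4: S0 reads c2=4 → after 1×micro: -1; S1 reads c2=4 → after 2×micro: -1; S2 reads c0=2 → after 1×micro: -1 ⇒ (c0=-1, c1=-1, c2=-1)
macro 5: S0 reads c2=-1 → after 1×micro: 2; S1 reads c2=-1 → after 2×micro: 5; S2 reads c0=-1 → after 1×micro: 4 ⇒ (c0=2, c1=5, c2=4)
macro 6: S0 reads c2=4 → after 1×micro: -1; S1 reads c2=4 → after 2×micro: -1; S2 reads c0=2 → after 1×micro: -1 ⇒ (c0=-1, c1=-1, c2=-1)
macro 7: S0 reads c2=-1 → after 1×micro: 2; S1 reads c2=-1 → after 2×micro: 5; S2 reads c0=-1 → after 1×micro: 4 ⇒ (c0=2, c1=5, c2=4)
macro 8: S0 reads c2=4 → after 1×micro: -1; S1 reads c2=4 → after 2×micro: -1; S2 reads c0=2 → after 1×micro: -1 ⇒ (c0=-1, c1=-1, c2=-1)
macro 9: S0 reads c2=-1 → after 1×micro: 2; S1 reads c2=-1 → after 2×micro: 5; S2 reads c0=-1 → after 1×micro: 4 ⇒ (c0=2, c1=5, c2=4)

c2 at macro-step 6 = -1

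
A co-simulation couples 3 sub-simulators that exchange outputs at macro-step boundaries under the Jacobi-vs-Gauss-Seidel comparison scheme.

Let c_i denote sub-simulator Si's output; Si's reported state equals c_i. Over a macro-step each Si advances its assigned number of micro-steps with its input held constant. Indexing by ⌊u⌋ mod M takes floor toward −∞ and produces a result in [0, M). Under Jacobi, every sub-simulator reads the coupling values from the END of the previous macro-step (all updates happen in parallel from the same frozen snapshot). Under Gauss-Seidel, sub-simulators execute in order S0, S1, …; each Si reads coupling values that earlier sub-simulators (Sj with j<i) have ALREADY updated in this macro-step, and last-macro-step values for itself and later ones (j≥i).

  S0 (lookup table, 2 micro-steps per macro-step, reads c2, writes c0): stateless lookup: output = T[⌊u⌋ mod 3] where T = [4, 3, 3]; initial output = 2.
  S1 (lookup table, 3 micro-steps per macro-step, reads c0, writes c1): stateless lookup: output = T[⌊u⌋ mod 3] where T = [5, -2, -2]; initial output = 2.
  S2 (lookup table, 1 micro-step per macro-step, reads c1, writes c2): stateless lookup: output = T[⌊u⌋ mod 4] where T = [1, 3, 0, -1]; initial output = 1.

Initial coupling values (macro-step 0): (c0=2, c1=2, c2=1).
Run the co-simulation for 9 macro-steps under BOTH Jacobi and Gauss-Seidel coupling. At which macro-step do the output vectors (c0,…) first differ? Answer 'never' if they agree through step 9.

first divergence at macro-step: 1

[Jacobi] macro 1: S0 reads c2=1 → after 2×micro: 3; S1 reads c0=2 → after 3×micro: -2; S2 reads c1=2 → after 1×micro: 0 ⇒ (c0=3, c1=-2, c2=0)
[Jacobi] macro 2: S0 reads c2=0 → after 2×micro: 4; S1 reads c0=3 → after 3×micro: 5; S2 reads c1=-2 → after 1×micro: 0 ⇒ (c0=4, c1=5, c2=0)
[Jacobi] macro 3: S0 reads c2=0 → after 2×micro: 4; S1 reads c0=4 → after 3×micro: -2; S2 reads c1=5 → after 1×micro: 3 ⇒ (c0=4, c1=-2, c2=3)
[Jacobi] macro 4: S0 reads c2=3 → after 2×micro: 4; S1 reads c0=4 → after 3×micro: -2; S2 reads c1=-2 → after 1×micro: 0 ⇒ (c0=4, c1=-2, c2=0)
[Jacobi] macro 5: S0 reads c2=0 → after 2×micro: 4; S1 reads c0=4 → after 3×micro: -2; S2 reads c1=-2 → after 1×micro: 0 ⇒ (c0=4, c1=-2, c2=0)
[Jacobi] macro 6: S0 reads c2=0 → after 2×micro: 4; S1 reads c0=4 → after 3×micro: -2; S2 reads c1=-2 → after 1×micro: 0 ⇒ (c0=4, c1=-2, c2=0)
[Jacobi] macro 7: S0 reads c2=0 → after 2×micro: 4; S1 reads c0=4 → after 3×micro: -2; S2 reads c1=-2 → after 1×micro: 0 ⇒ (c0=4, c1=-2, c2=0)
[Jacobi] macro 8: S0 reads c2=0 → after 2×micro: 4; S1 reads c0=4 → after 3×micro: -2; S2 reads c1=-2 → after 1×micro: 0 ⇒ (c0=4, c1=-2, c2=0)
[Jacobi] macro 9: S0 reads c2=0 → after 2×micro: 4; S1 reads c0=4 → after 3×micro: -2; S2 reads c1=-2 → after 1×micro: 0 ⇒ (c0=4, c1=-2, c2=0)
[Gauss-Seidel] macro 1: S0 reads c2=1 → after 2×micro: 3; S1 reads c0=3 → after 3×micro: 5; S2 reads c1=5 → after 1×micro: 3 ⇒ (c0=3, c1=5, c2=3)
[Gauss-Seidel] macro 2: S0 reads c2=3 → after 2×micro: 4; S1 reads c0=4 → after 3×micro: -2; S2 reads c1=-2 → after 1×micro: 0 ⇒ (c0=4, c1=-2, c2=0)
[Gauss-Seidel] macro 3: S0 reads c2=0 → after 2×micro: 4; S1 reads c0=4 → after 3×micro: -2; S2 reads c1=-2 → after 1×micro: 0 ⇒ (c0=4, c1=-2, c2=0)
[Gauss-Seidel] macro 4: S0 reads c2=0 → after 2×micro: 4; S1 reads c0=4 → after 3×micro: -2; S2 reads c1=-2 → after 1×micro: 0 ⇒ (c0=4, c1=-2, c2=0)
[Gauss-Seidel] macro 5: S0 reads c2=0 → after 2×micro: 4; S1 reads c0=4 → after 3×micro: -2; S2 reads c1=-2 → after 1×micro: 0 ⇒ (c0=4, c1=-2, c2=0)
[Gauss-Seidel] macro 6: S0 reads c2=0 → after 2×micro: 4; S1 reads c0=4 → after 3×micro: -2; S2 reads c1=-2 → after 1×micro: 0 ⇒ (c0=4, c1=-2, c2=0)
[Gauss-Seidel] macro 7: S0 reads c2=0 → after 2×micro: 4; S1 reads c0=4 → after 3×micro: -2; S2 reads c1=-2 → after 1×micro: 0 ⇒ (c0=4, c1=-2, c2=0)
[Gauss-Seidel] macro 8: S0 reads c2=0 → after 2×micro: 4; S1 reads c0=4 → after 3×micro: -2; S2 reads c1=-2 → after 1×micro: 0 ⇒ (c0=4, c1=-2, c2=0)
[Gauss-Seidel] macro 9: S0 reads c2=0 → after 2×micro: 4; S1 reads c0=4 → after 3×micro: -2; S2 reads c1=-2 → after 1×micro: 0 ⇒ (c0=4, c1=-2, c2=0)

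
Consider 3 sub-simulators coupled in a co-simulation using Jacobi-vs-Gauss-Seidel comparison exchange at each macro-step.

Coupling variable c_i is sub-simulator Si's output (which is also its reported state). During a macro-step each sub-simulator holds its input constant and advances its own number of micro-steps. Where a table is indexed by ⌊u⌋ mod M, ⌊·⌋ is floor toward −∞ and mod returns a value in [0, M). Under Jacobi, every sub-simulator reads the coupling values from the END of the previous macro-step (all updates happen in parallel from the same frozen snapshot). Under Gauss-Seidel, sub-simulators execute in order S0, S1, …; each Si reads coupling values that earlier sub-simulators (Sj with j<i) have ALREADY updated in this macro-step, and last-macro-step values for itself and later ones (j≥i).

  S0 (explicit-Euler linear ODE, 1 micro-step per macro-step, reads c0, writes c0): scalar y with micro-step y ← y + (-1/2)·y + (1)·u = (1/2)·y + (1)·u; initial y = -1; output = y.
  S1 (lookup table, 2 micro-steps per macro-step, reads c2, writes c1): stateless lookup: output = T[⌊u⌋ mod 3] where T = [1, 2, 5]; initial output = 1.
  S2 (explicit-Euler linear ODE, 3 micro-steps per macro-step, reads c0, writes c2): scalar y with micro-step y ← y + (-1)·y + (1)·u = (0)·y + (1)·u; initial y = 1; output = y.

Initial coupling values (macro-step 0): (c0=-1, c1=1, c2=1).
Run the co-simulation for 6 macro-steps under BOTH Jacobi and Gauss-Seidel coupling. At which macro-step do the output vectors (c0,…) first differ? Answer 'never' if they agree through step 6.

first divergence at macro-step: 1

[Jacobi] macro 1: S0 reads c0=-1 → after 1×micro: -3/2; S1 reads c2=1 → after 2×micro: 2; S2 reads c0=-1 → after 3×micro: -1 ⇒ (c0=-3/2, c1=2, c2=-1)
[Jacobi] macro 2: S0 reads c0=-3/2 → after 1×micro: -9/4; S1 reads c2=-1 → after 2×micro: 5; S2 reads c0=-3/2 → after 3×micro: -3/2 ⇒ (c0=-9/4, c1=5, c2=-3/2)
[Jacobi] macro 3: S0 reads c0=-9/4 → after 1×micro: -27/8; S1 reads c2=-3/2 → after 2×micro: 2; S2 reads c0=-9/4 → after 3×micro: -9/4 ⇒ (c0=-27/8, c1=2, c2=-9/4)
[Jacobi] macro 4: S0 reads c0=-27/8 → after 1×micro: -81/16; S1 reads c2=-9/4 → after 2×micro: 1; S2 reads c0=-27/8 → after 3×micro: -27/8 ⇒ (c0=-81/16, c1=1, c2=-27/8)
[Jacobi] macro 5: S0 reads c0=-81/16 → after 1×micro: -243/32; S1 reads c2=-27/8 → after 2×micro: 5; S2 reads c0=-81/16 → after 3×micro: -81/16 ⇒ (c0=-243/32, c1=5, c2=-81/16)
[Jacobi] macro 6: S0 reads c0=-243/32 → after 1×micro: -729/64; S1 reads c2=-81/16 → after 2×micro: 1; S2 reads c0=-243/32 → after 3×micro: -243/32 ⇒ (c0=-729/64, c1=1, c2=-243/32)
[Gauss-Seidel] macro 1: S0 reads c0=-1 → after 1×micro: -3/2; S1 reads c2=1 → after 2×micro: 2; S2 reads c0=-3/2 → after 3×micro: -3/2 ⇒ (c0=-3/2, c1=2, c2=-3/2)
[Gauss-Seidel] macro 2: S0 reads c0=-3/2 → after 1×micro: -9/4; S1 reads c2=-3/2 → after 2×micro: 2; S2 reads c0=-9/4 → after 3×micro: -9/4 ⇒ (c0=-9/4, c1=2, c2=-9/4)
[Gauss-Seidel] macro 3: S0 reads c0=-9/4 → after 1×micro: -27/8; S1 reads c2=-9/4 → after 2×micro: 1; S2 reads c0=-27/8 → after 3×micro: -27/8 ⇒ (c0=-27/8, c1=1, c2=-27/8)
[Gauss-Seidel] macro 4: S0 reads c0=-27/8 → after 1×micro: -81/16; S1 reads c2=-27/8 → after 2×micro: 5; S2 reads c0=-81/16 → after 3×micro: -81/16 ⇒ (c0=-81/16, c1=5, c2=-81/16)
[Gauss-Seidel] macro 5: S0 reads c0=-81/16 → after 1×micro: -243/32; S1 reads c2=-81/16 → after 2×micro: 1; S2 reads c0=-243/32 → after 3×micro: -243/32 ⇒ (c0=-243/32, c1=1, c2=-243/32)
[Gauss-Seidel] macro 6: S0 reads c0=-243/32 → after 1×micro: -729/64; S1 reads c2=-243/32 → after 2×micro: 2; S2 reads c0=-729/64 → after 3×micro: -729/64 ⇒ (c0=-729/64, c1=2, c2=-729/64)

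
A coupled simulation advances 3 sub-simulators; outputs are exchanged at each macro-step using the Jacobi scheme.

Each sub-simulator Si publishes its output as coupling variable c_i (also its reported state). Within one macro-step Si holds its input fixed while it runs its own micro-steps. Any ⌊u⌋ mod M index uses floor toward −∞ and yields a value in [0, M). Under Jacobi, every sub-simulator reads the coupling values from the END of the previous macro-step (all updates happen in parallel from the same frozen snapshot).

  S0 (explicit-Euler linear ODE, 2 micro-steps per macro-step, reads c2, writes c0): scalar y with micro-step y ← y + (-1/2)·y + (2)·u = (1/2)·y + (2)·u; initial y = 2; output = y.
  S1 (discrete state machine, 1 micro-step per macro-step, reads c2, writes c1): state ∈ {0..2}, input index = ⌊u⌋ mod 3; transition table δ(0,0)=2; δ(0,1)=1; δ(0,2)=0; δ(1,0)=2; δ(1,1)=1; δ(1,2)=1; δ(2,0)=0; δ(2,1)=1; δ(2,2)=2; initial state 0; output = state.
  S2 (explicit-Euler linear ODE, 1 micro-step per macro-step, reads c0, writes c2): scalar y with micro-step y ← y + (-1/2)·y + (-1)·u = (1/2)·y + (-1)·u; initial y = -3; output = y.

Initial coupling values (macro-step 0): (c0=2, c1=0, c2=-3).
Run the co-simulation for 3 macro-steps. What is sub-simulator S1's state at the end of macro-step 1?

S1 state at macro-step 1 = 2

macro 1: S0 reads c2=-3 → after 2×micro: -17/2; S1 reads c2=-3 → after 1×micro: 2; S2 reads c0=2 → after 1×micro: -7/2 ⇒ (c0=-17/2, c1=2, c2=-7/2)
macro 2: S0 reads c2=-7/2 → after 2×micro: -101/8; S1 reads c2=-7/2 → after 1×micro: 2; S2 reads c0=-17/2 → after 1×micro: 27/4 ⇒ (c0=-101/8, c1=2, c2=27/4)
macro 3: S0 reads c2=27/4 → after 2×micro: 547/32; S1 reads c2=27/4 → after 1×micro: 0; S2 reads c0=-101/8 → after 1×micro: 16 ⇒ (c0=547/32, c1=0, c2=16)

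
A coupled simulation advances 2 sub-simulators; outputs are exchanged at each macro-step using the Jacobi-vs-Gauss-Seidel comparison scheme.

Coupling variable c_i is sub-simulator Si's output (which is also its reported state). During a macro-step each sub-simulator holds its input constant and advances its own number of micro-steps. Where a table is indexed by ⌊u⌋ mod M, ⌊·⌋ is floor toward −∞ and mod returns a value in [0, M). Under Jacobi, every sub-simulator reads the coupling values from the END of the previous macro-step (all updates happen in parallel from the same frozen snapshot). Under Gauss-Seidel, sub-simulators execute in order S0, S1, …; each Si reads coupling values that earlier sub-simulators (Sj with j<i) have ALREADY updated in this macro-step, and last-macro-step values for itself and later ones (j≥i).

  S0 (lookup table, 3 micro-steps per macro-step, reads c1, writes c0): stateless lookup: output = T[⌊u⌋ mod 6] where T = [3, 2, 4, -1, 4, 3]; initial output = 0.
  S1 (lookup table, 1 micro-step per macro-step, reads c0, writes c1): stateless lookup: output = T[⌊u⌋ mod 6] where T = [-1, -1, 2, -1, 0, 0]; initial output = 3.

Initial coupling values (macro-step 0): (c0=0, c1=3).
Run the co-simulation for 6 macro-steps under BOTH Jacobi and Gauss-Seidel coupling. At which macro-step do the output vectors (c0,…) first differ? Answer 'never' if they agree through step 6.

first divergence at macro-step: 1

[Jacobi] macro 1: S0 reads c1=3 → after 3×micro: -1; S1 reads c0=0 → after 1×micro: -1 ⇒ (c0=-1, c1=-1)
[Jacobi] macro 2: S0 reads c1=-1 → after 3×micro: 3; S1 reads c0=-1 → after 1×micro: 0 ⇒ (c0=3, c1=0)
[Jacobi] macro 3: S0 reads c1=0 → after 3×micro: 3; S1 reads c0=3 → after 1×micro: -1 ⇒ (c0=3, c1=-1)
[Jacobi] macro 4: S0 reads c1=-1 → after 3×micro: 3; S1 reads c0=3 → after 1×micro: -1 ⇒ (c0=3, c1=-1)
[Jacobi] macro 5: S0 reads c1=-1 → after 3×micro: 3; S1 reads c0=3 → after 1×micro: -1 ⇒ (c0=3, c1=-1)
[Jacobi] macro 6: S0 reads c1=-1 → after 3×micro: 3; S1 reads c0=3 → after 1×micro: -1 ⇒ (c0=3, c1=-1)
[Gauss-Seidel] macro 1: S0 reads c1=3 → after 3×micro: -1; S1 reads c0=-1 → after 1×micro: 0 ⇒ (c0=-1, c1=0)
[Gauss-Seidel] macro 2: S0 reads c1=0 → after 3×micro: 3; S1 reads c0=3 → after 1×micro: -1 ⇒ (c0=3, c1=-1)
[Gauss-Seidel] macro 3: S0 reads c1=-1 → after 3×micro: 3; S1 reads c0=3 → after 1×micro: -1 ⇒ (c0=3, c1=-1)
[Gauss-Seidel] macro 4: S0 reads c1=-1 → after 3×micro: 3; S1 reads c0=3 → after 1×micro: -1 ⇒ (c0=3, c1=-1)
[Gauss-Seidel] macro 5: S0 reads c1=-1 → after 3×micro: 3; S1 reads c0=3 → after 1×micro: -1 ⇒ (c0=3, c1=-1)
[Gauss-Seidel] macro 6: S0 reads c1=-1 → after 3×micro: 3; S1 reads c0=3 → after 1×micro: -1 ⇒ (c0=3, c1=-1)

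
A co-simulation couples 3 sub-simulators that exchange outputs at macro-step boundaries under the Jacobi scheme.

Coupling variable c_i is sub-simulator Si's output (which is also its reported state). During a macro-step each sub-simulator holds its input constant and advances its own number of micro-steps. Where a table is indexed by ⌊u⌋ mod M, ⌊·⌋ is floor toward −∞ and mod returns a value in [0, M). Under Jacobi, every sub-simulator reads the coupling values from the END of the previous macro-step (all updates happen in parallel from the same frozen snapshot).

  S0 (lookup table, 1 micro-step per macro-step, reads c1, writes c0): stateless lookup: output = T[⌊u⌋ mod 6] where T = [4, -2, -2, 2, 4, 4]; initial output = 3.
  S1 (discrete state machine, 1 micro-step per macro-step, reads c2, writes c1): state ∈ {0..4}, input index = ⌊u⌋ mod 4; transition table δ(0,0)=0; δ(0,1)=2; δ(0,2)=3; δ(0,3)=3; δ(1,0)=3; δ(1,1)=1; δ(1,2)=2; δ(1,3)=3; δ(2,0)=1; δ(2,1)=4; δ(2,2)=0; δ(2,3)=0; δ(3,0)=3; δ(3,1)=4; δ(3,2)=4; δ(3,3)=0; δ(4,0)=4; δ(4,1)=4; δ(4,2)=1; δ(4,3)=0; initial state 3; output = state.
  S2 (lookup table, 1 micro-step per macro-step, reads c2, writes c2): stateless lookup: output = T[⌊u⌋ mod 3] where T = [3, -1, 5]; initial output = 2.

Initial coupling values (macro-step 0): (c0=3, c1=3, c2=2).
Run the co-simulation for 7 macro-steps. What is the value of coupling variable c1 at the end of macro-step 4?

c1 at macro-step 4 = 4

macro 1: S0 reads c1=3 → after 1×micro: 2; S1 reads c2=2 → after 1×micro: 4; S2 reads c2=2 → after 1×micro: 5 ⇒ (c0=2, c1=4, c2=5)
macro 2: S0 reads c1=4 → after 1×micro: 4; S1 reads c2=5 → after 1×micro: 4; S2 reads c2=5 → after 1×micro: 5 ⇒ (c0=4, c1=4, c2=5)
macro 3: S0 reads c1=4 → after 1×micro: 4; S1 reads c2=5 → after 1×micro: 4; S2 reads c2=5 → after 1×micro: 5 ⇒ (c0=4, c1=4, c2=5)
macro 4: S0 reads c1=4 → after 1×micro: 4; S1 reads c2=5 → after 1×micro: 4; S2 reads c2=5 → after 1×micro: 5 ⇒ (c0=4, c1=4, c2=5)
macro 5: S0 reads c1=4 → after 1×micro: 4; S1 reads c2=5 → after 1×micro: 4; S2 reads c2=5 → after 1×micro: 5 ⇒ (c0=4, c1=4, c2=5)
macro 6: S0 reads c1=4 → after 1×micro: 4; S1 reads c2=5 → after 1×micro: 4; S2 reads c2=5 → after 1×micro: 5 ⇒ (c0=4, c1=4, c2=5)
macro 7: S0 reads c1=4 → after 1×micro: 4; S1 reads c2=5 → after 1×micro: 4; S2 reads c2=5 → after 1×micro: 5 ⇒ (c0=4, c1=4, c2=5)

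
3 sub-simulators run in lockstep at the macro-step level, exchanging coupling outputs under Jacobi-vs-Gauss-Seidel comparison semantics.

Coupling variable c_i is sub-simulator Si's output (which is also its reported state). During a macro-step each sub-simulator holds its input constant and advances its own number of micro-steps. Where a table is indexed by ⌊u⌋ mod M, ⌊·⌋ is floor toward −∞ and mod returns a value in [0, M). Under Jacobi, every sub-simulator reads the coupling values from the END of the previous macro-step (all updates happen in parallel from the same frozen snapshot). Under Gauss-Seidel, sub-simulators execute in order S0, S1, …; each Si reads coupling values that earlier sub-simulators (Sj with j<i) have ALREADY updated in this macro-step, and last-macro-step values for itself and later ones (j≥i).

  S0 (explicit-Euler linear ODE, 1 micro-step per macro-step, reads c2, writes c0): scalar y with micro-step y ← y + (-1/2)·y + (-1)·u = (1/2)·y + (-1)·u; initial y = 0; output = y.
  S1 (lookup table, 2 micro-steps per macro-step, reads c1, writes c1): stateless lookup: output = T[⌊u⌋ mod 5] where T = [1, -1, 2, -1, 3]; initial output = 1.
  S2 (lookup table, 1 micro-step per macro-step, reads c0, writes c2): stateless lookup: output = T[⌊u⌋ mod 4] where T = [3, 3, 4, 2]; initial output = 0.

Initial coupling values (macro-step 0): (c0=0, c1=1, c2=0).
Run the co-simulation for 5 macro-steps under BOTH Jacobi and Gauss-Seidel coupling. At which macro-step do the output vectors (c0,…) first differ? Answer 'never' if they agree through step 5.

[Jacobi] macro 1: S0 reads c2=0 → after 1×micro: 0; S1 reads c1=1 → after 2×micro: -1; S2 reads c0=0 → after 1×micro: 3 ⇒ (c0=0, c1=-1, c2=3)
[Jacobi] macro 2: S0 reads c2=3 → after 1×micro: -3; S1 reads c1=-1 → after 2×micro: 3; S2 reads c0=0 → after 1×micro: 3 ⇒ (c0=-3, c1=3, c2=3)
[Jacobi] macro 3: S0 reads c2=3 → after 1×micro: -9/2; S1 reads c1=3 → after 2×micro: -1; S2 reads c0=-3 → after 1×micro: 3 ⇒ (c0=-9/2, c1=-1, c2=3)
[Jacobi] macro 4: S0 reads c2=3 → after 1×micro: -21/4; S1 reads c1=-1 → after 2×micro: 3; S2 reads c0=-9/2 → after 1×micro: 2 ⇒ (c0=-21/4, c1=3, c2=2)
[Jacobi] macro 5: S0 reads c2=2 → after 1×micro: -37/8; S1 reads c1=3 → after 2×micro: -1; S2 reads c0=-21/4 → after 1×micro: 4 ⇒ (c0=-37/8, c1=-1, c2=4)
[Gauss-Seidel] macro 1: S0 reads c2=0 → after 1×micro: 0; S1 reads c1=1 → after 2×micro: -1; S2 reads c0=0 → after 1×micro: 3 ⇒ (c0=0, c1=-1, c2=3)
[Gauss-Seidel] macro 2: S0 reads c2=3 → after 1×micro: -3; S1 reads c1=-1 → after 2×micro: 3; S2 reads c0=-3 → after 1×micro: 3 ⇒ (c0=-3, c1=3, c2=3)
[Gauss-Seidel] macro 3: S0 reads c2=3 → after 1×micro: -9/2; S1 reads c1=3 → after 2×micro: -1; S2 reads c0=-9/2 → after 1×micro: 2 ⇒ (c0=-9/2, c1=-1, c2=2)
[Gauss-Seidel] macro 4: S0 reads c2=2 → after 1×micro: -17/4; S1 reads c1=-1 → after 2×micro: 3; S2 reads c0=-17/4 → after 1×micro: 2 ⇒ (c0=-17/4, c1=3, c2=2)
[Gauss-Seidel] macro 5: S0 reads c2=2 → after 1×micro: -33/8; S1 reads c1=3 → after 2×micro: -1; S2 reads c0=-33/8 → after 1×micro: 2 ⇒ (c0=-33/8, c1=-1, c2=2)

first divergence at macro-step: 3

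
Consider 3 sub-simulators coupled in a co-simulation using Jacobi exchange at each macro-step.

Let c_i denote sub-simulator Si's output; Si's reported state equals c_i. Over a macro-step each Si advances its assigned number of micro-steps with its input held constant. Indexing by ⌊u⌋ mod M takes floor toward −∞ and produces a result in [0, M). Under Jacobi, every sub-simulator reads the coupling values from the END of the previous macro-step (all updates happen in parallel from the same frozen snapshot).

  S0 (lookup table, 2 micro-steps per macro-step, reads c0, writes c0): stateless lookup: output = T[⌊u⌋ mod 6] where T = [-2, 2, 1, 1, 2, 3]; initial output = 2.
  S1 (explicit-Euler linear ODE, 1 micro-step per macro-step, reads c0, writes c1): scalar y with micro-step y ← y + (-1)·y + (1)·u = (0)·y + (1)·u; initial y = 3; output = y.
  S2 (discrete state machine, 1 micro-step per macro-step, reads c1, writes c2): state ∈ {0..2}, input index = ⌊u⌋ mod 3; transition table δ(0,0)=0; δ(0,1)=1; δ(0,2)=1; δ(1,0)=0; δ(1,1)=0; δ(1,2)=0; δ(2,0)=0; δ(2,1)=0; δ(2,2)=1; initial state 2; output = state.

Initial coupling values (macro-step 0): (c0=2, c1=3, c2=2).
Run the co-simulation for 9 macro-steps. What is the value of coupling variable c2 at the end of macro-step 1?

macro 1: S0 reads c0=2 → after 2×micro: 1; S1 reads c0=2 → after 1×micro: 2; S2 reads c1=3 → after 1×micro: 0 ⇒ (c0=1, c1=2, c2=0)
macro 2: S0 reads c0=1 → after 2×micro: 2; S1 reads c0=1 → after 1×micro: 1; S2 reads c1=2 → after 1×micro: 1 ⇒ (c0=2, c1=1, c2=1)
macro 3: S0 reads c0=2 → after 2×micro: 1; S1 reads c0=2 → after 1×micro: 2; S2 reads c1=1 → after 1×micro: 0 ⇒ (c0=1, c1=2, c2=0)
macro 4: S0 reads c0=1 → after 2×micro: 2; S1 reads c0=1 → after 1×micro: 1; S2 reads c1=2 → after 1×micro: 1 ⇒ (c0=2, c1=1, c2=1)
macro 5: S0 reads c0=2 → after 2×micro: 1; S1 reads c0=2 → after 1×micro: 2; S2 reads c1=1 → after 1×micro: 0 ⇒ (c0=1, c1=2, c2=0)
macro 6: S0 reads c0=1 → after 2×micro: 2; S1 reads c0=1 → after 1×micro: 1; S2 reads c1=2 → after 1×micro: 1 ⇒ (c0=2, c1=1, c2=1)
macro 7: S0 reads c0=2 → after 2×micro: 1; S1 reads c0=2 → after 1×micro: 2; S2 reads c1=1 → after 1×micro: 0 ⇒ (c0=1, c1=2, c2=0)
macro 8: S0 reads c0=1 → after 2×micro: 2; S1 reads c0=1 → after 1×micro: 1; S2 reads c1=2 → after 1×micro: 1 ⇒ (c0=2, c1=1, c2=1)
macro 9: S0 reads c0=2 → after 2×micro: 1; S1 reads c0=2 → after 1×micro: 2; S2 reads c1=1 → after 1×micro: 0 ⇒ (c0=1, c1=2, c2=0)

c2 at macro-step 1 = 0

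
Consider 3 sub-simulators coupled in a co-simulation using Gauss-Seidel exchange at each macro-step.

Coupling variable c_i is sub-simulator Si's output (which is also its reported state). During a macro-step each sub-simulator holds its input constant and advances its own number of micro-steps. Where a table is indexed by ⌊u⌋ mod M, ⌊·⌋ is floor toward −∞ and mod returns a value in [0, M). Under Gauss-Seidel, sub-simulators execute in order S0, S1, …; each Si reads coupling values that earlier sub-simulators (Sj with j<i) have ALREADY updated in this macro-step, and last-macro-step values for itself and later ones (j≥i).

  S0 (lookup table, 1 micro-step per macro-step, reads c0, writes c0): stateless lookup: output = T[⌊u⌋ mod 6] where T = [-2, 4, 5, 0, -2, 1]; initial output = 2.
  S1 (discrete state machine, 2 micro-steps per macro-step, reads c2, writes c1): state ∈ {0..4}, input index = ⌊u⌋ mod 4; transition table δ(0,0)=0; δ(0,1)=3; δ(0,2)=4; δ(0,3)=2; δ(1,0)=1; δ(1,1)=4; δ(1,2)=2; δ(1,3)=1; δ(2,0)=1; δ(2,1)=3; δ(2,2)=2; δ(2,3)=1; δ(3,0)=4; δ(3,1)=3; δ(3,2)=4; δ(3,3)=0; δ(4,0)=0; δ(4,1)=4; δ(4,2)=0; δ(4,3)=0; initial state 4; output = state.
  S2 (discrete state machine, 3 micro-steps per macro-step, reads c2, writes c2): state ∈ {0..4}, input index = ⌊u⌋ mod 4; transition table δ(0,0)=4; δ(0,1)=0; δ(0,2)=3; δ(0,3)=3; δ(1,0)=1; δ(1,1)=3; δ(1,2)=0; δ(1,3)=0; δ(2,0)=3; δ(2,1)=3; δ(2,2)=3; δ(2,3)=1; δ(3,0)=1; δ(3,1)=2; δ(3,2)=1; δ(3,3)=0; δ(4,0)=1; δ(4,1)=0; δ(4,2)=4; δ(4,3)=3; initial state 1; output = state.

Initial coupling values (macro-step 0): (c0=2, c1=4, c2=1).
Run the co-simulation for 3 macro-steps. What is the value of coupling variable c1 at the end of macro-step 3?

c1 at macro-step 3 = 1

macro 1: S0 reads c0=2 → after 1×micro: 5; S1 reads c2=1 → after 2×micro: 4; S2 reads c2=1 → after 3×micro: 3 ⇒ (c0=5, c1=4, c2=3)
macro 2: S0 reads c0=5 → after 1×micro: 1; S1 reads c2=3 → after 2×micro: 2; S2 reads c2=3 → after 3×micro: 0 ⇒ (c0=1, c1=2, c2=0)
macro 3: S0 reads c0=1 → after 1×micro: 4; S1 reads c2=0 → after 2×micro: 1; S2 reads c2=0 → after 3×micro: 1 ⇒ (c0=4, c1=1, c2=1)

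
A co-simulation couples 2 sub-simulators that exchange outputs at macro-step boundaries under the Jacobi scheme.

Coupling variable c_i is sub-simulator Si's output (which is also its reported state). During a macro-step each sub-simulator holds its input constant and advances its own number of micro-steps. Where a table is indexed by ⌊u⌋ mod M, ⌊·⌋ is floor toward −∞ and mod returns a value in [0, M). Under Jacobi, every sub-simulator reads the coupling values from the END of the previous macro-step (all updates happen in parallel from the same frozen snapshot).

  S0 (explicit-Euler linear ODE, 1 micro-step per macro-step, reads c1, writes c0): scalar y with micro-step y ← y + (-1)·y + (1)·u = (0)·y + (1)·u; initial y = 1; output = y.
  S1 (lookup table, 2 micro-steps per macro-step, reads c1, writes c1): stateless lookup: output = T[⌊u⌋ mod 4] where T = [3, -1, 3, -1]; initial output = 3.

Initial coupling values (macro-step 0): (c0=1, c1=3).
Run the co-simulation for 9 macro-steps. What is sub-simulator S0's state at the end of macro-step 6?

macro 1: S0 reads c1=3 → after 1×micro: 3; S1 reads c1=3 → after 2×micro: -1 ⇒ (c0=3, c1=-1)
macro 2: S0 reads c1=-1 → after 1×micro: -1; S1 reads c1=-1 → after 2×micro: -1 ⇒ (c0=-1, c1=-1)
macro 3: S0 reads c1=-1 → after 1×micro: -1; S1 reads c1=-1 → after 2×micro: -1 ⇒ (c0=-1, c1=-1)
macro 4: S0 reads c1=-1 → after 1×micro: -1; S1 reads c1=-1 → after 2×micro: -1 ⇒ (c0=-1, c1=-1)
macro 5: S0 reads c1=-1 → after 1×micro: -1; S1 reads c1=-1 → after 2×micro: -1 ⇒ (c0=-1, c1=-1)
macro 6: S0 reads c1=-1 → after 1×micro: -1; S1 reads c1=-1 → after 2×micro: -1 ⇒ (c0=-1, c1=-1)
macro 7: S0 reads c1=-1 → after 1×micro: -1; S1 reads c1=-1 → after 2×micro: -1 ⇒ (c0=-1, c1=-1)
macro 8: S0 reads c1=-1 → after 1×micro: -1; S1 reads c1=-1 → after 2×micro: -1 ⇒ (c0=-1, c1=-1)
macro 9: S0 reads c1=-1 → after 1×micro: -1; S1 reads c1=-1 → after 2×micro: -1 ⇒ (c0=-1, c1=-1)

S0 state at macro-step 6 = -1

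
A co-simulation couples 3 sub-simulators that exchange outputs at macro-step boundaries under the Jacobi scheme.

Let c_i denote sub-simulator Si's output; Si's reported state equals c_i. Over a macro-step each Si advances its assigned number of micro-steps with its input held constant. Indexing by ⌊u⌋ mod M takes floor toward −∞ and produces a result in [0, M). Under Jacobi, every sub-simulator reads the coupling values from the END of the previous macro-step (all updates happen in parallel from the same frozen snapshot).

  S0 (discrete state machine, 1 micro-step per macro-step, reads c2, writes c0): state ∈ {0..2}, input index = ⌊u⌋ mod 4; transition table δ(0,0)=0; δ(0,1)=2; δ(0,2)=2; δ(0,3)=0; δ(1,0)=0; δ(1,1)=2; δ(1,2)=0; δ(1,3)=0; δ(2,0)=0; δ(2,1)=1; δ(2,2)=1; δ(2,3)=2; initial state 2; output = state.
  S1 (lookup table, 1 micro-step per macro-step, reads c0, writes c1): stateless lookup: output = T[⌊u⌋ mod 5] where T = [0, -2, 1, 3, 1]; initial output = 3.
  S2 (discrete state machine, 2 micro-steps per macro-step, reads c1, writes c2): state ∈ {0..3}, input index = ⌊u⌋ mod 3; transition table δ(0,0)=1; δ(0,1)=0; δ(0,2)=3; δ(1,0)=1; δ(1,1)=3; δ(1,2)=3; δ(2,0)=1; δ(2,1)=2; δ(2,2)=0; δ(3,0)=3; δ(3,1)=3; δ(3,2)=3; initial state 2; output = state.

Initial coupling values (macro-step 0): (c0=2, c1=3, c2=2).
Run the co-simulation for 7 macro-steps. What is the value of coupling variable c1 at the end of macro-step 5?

macro 1: S0 reads c2=2 → after 1×micro: 1; S1 reads c0=2 → after 1×micro: 1; S2 reads c1=3 → after 2×micro: 1 ⇒ (c0=1, c1=1, c2=1)
macro 2: S0 reads c2=1 → after 1×micro: 2; S1 reads c0=1 → after 1×micro: -2; S2 reads c1=1 → after 2×micro: 3 ⇒ (c0=2, c1=-2, c2=3)
macro 3: S0 reads c2=3 → after 1×micro: 2; S1 reads c0=2 → after 1×micro: 1; S2 reads c1=-2 → after 2×micro: 3 ⇒ (c0=2, c1=1, c2=3)
macro 4: S0 reads c2=3 → after 1×micro: 2; S1 reads c0=2 → after 1×micro: 1; S2 reads c1=1 → after 2×micro: 3 ⇒ (c0=2, c1=1, c2=3)
macro 5: S0 reads c2=3 → after 1×micro: 2; S1 reads c0=2 → after 1×micro: 1; S2 reads c1=1 → after 2×micro: 3 ⇒ (c0=2, c1=1, c2=3)
macro 6: S0 reads c2=3 → after 1×micro: 2; S1 reads c0=2 → after 1×micro: 1; S2 reads c1=1 → after 2×micro: 3 ⇒ (c0=2, c1=1, c2=3)
macro 7: S0 reads c2=3 → after 1×micro: 2; S1 reads c0=2 → after 1×micro: 1; S2 reads c1=1 → after 2×micro: 3 ⇒ (c0=2, c1=1, c2=3)

c1 at macro-step 5 = 1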